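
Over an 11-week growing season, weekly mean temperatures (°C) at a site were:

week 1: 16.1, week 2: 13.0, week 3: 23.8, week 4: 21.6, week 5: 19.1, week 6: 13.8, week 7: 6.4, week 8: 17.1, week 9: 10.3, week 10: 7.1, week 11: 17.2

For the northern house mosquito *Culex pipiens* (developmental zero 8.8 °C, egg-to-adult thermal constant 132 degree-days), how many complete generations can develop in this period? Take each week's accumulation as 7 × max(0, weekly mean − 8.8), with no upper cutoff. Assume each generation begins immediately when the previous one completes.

Weekly DD (7 × max(0, T̄ − 8.8)): 51.1, 29.4, 105.0, 89.6, 72.1, 35.0, 0.0, 58.1, 10.5, 0.0, 58.8.
Season total = 509.6 DD.
Complete generations = ⌊509.6 / 132⌋ = 3.

3 generations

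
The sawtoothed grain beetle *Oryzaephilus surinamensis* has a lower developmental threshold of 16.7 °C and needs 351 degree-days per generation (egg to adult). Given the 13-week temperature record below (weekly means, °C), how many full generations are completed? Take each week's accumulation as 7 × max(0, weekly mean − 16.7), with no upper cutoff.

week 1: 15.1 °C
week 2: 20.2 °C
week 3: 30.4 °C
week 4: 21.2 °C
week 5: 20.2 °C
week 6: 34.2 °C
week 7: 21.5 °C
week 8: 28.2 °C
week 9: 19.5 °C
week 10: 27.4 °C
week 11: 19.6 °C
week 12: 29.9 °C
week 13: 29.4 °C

Weekly DD (7 × max(0, T̄ − 16.7)): 0.0, 24.5, 95.9, 31.5, 24.5, 122.5, 33.6, 80.5, 19.6, 74.9, 20.3, 92.4, 88.9.
Season total = 709.1 DD.
Complete generations = ⌊709.1 / 351⌋ = 2.

2 generations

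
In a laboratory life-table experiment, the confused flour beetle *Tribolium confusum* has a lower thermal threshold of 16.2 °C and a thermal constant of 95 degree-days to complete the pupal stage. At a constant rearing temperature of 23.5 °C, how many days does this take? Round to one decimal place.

Daily accumulation = 23.5 − 16.2 = 7.3 DD/day.
Duration = 95 / 7.3 = 13.014 ≈ 13.0 days.

13.0 days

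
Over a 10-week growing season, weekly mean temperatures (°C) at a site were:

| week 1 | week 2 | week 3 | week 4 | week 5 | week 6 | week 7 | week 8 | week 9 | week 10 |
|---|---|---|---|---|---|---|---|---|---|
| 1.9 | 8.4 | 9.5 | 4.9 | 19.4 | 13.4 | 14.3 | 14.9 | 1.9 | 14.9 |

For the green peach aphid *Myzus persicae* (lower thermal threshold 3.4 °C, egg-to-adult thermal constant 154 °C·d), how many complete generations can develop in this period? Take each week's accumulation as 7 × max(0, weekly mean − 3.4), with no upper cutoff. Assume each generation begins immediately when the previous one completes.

3 generations

Weekly DD (7 × max(0, T̄ − 3.4)): 0.0, 35.0, 42.7, 10.5, 112.0, 70.0, 76.3, 80.5, 0.0, 80.5.
Season total = 507.5 DD.
Complete generations = ⌊507.5 / 154⌋ = 3.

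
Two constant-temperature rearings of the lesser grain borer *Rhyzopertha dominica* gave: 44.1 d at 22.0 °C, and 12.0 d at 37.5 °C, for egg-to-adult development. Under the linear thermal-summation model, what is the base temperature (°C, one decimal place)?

16.2 °C

Linear rate model ⇒ the product D·(T − T_b) is constant across temperatures.
44.1·(22.0 − T_b) = 12.0·(37.5 − T_b)
T_b = (44.1·22.0 − 12.0·37.5) / (44.1 − 12.0) = 520.20 / 32.1 = 16.206 °C ≈ 16.2 °C.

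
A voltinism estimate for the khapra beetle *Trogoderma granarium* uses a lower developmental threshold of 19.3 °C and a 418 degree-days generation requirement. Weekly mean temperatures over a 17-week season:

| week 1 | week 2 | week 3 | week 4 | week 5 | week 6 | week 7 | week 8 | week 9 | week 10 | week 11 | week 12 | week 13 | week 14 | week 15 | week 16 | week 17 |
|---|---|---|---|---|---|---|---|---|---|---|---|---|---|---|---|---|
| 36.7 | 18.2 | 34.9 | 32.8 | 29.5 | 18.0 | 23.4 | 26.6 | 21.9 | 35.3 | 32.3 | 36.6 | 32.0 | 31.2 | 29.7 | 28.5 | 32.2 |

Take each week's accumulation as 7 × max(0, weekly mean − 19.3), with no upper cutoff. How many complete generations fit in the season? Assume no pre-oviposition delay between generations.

2 generations

Weekly DD (7 × max(0, T̄ − 19.3)): 121.8, 0.0, 109.2, 94.5, 71.4, 0.0, 28.7, 51.1, 18.2, 112.0, 91.0, 121.1, 88.9, 83.3, 72.8, 64.4, 90.3.
Season total = 1218.7 DD.
Complete generations = ⌊1218.7 / 418⌋ = 2.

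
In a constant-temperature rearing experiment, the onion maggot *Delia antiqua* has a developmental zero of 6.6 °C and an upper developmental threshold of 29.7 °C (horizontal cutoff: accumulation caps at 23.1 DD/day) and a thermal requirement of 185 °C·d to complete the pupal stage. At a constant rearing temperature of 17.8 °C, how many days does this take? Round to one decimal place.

Daily accumulation = 17.8 − 6.6 = 11.2 DD/day.
Duration = 185 / 11.2 = 16.518 ≈ 16.5 days.

16.5 days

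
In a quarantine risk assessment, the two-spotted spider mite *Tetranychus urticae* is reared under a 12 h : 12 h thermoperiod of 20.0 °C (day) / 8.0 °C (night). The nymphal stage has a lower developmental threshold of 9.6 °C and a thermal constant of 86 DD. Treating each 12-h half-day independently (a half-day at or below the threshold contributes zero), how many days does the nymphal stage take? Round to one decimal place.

Day half: max(0, 20.0 − 9.6) × 0.5 = 10.4 × 0.5 = 5.20 DD.
Night half: max(0, 8.0 − 9.6) × 0.5 = 0.0 × 0.5 = 0.00 DD.
Per 24 h: 5.20 DD/day.
Duration = 86 / 5.20 = 16.538 ≈ 16.5 days.

16.5 days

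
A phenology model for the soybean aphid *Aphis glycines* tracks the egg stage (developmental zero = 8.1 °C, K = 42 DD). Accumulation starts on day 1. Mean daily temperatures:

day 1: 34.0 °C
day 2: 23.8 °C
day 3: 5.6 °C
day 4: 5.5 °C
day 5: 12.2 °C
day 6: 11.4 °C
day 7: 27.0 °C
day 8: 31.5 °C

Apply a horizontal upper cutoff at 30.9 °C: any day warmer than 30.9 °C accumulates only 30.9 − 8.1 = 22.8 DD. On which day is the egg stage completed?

Daily DD above 8.1 °C (capped at 22.8): 22.8, 15.7, 0.0, 0.0, 4.1, 3.3, 18.9, 22.8.
Cumulative: 22.8, 38.5, 38.5, 38.5, 42.6, 45.9, 64.8, 87.6.
The total first reaches 42 DD on day 5.

day 5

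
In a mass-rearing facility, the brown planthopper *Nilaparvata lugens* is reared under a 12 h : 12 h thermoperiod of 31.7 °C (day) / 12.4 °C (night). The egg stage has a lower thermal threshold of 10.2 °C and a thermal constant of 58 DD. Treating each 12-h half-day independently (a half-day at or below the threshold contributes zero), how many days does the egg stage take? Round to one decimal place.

4.9 days

Day half: max(0, 31.7 − 10.2) × 0.5 = 21.5 × 0.5 = 10.75 DD.
Night half: max(0, 12.4 − 10.2) × 0.5 = 2.2 × 0.5 = 1.10 DD.
Per 24 h: 11.85 DD/day.
Duration = 58 / 11.85 = 4.895 ≈ 4.9 days.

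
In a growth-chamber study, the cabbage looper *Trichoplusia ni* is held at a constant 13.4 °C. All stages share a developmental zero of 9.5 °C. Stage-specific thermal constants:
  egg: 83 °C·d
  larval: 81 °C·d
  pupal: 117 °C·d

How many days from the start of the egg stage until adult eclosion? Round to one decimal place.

72.1 days

Daily accumulation at 13.4 °C = 13.4 − 9.5 = 3.9 DD/day.
Total K = 83 + 81 + 117 = 281 DD.
Total duration = 281 / 3.9 = 72.051 ≈ 72.1 days.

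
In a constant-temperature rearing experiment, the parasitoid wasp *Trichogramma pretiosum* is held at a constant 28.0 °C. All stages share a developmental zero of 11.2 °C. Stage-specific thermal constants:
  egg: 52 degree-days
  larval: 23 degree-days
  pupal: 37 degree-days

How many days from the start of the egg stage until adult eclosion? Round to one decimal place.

Daily accumulation at 28.0 °C = 28.0 − 11.2 = 16.8 DD/day.
Total K = 52 + 23 + 37 = 112 DD.
Total duration = 112 / 16.8 = 6.667 ≈ 6.7 days.

6.7 days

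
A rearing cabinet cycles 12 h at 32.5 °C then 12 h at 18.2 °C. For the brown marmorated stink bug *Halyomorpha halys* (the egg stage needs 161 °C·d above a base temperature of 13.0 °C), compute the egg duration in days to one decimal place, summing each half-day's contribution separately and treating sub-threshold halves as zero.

Day half: max(0, 32.5 − 13.0) × 0.5 = 19.5 × 0.5 = 9.75 DD.
Night half: max(0, 18.2 − 13.0) × 0.5 = 5.2 × 0.5 = 2.60 DD.
Per 24 h: 12.35 DD/day.
Duration = 161 / 12.35 = 13.036 ≈ 13.0 days.

13.0 days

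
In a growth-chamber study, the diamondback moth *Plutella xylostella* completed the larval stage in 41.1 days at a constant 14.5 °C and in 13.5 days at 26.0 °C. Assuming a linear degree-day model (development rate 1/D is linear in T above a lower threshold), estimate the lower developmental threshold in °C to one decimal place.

8.9 °C

Equal thermal constants: D₁(T₁ − T_b) = D₂(T₂ − T_b).
41.1·(14.5 − T_b) = 13.5·(26.0 − T_b)
T_b = (41.1·14.5 − 13.5·26.0) / (41.1 − 13.5) = 244.95 / 27.6 = 8.875 °C ≈ 8.9 °C.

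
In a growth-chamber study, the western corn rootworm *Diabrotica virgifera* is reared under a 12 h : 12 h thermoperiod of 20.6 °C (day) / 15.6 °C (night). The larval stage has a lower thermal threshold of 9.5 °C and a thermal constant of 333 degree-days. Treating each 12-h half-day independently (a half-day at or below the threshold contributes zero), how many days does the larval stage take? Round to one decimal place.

38.7 days

Day half: max(0, 20.6 − 9.5) × 0.5 = 11.1 × 0.5 = 5.55 DD.
Night half: max(0, 15.6 − 9.5) × 0.5 = 6.1 × 0.5 = 3.05 DD.
Per 24 h: 8.60 DD/day.
Duration = 333 / 8.60 = 38.721 ≈ 38.7 days.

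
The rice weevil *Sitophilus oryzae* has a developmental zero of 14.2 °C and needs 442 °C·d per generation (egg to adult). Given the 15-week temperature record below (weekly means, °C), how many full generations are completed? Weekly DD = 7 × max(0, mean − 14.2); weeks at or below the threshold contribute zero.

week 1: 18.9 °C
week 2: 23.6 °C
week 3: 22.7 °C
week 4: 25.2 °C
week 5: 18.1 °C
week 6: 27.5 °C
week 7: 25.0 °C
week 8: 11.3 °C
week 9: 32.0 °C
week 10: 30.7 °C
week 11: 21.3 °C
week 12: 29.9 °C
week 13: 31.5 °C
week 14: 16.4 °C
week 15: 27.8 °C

Weekly DD (7 × max(0, T̄ − 14.2)): 32.9, 65.8, 59.5, 77.0, 27.3, 93.1, 75.6, 0.0, 124.6, 115.5, 49.7, 109.9, 121.1, 15.4, 95.2.
Season total = 1062.6 DD.
Complete generations = ⌊1062.6 / 442⌋ = 2.

2 generations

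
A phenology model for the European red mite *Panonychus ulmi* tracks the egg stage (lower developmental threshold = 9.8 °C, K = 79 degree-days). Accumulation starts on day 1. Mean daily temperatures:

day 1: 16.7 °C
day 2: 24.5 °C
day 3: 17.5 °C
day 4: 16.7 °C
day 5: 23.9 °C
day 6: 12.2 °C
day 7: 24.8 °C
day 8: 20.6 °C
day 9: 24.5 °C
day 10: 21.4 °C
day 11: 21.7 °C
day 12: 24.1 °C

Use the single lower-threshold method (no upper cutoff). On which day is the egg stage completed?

day 9

Daily DD above 9.8 °C: 6.9, 14.7, 7.7, 6.9, 14.1, 2.4, 15.0, 10.8, 14.7, 11.6, 11.9, 14.3.
Cumulative: 6.9, 21.6, 29.3, 36.2, 50.3, 52.7, 67.7, 78.5, 93.2, 104.8, 116.7, 131.0.
The total first reaches 79 DD on day 9.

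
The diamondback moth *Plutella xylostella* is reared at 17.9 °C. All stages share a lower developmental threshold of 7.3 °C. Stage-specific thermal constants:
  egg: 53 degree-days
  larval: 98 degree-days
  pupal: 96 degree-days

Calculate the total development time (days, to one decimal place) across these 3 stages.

Daily accumulation at 17.9 °C = 17.9 − 7.3 = 10.6 DD/day.
Total K = 53 + 98 + 96 = 247 DD.
Total duration = 247 / 10.6 = 23.302 ≈ 23.3 days.

23.3 days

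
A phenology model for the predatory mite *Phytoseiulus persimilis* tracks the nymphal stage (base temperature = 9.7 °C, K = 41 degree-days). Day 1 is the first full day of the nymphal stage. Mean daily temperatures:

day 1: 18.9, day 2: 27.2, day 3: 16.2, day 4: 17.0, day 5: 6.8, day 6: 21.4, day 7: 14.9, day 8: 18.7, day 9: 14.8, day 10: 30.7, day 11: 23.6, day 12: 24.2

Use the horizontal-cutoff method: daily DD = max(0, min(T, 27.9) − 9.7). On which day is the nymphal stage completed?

day 6

Daily DD above 9.7 °C (capped at 18.2): 9.2, 17.5, 6.5, 7.3, 0.0, 11.7, 5.2, 9.0, 5.1, 18.2, 13.9, 14.5.
Cumulative: 9.2, 26.7, 33.2, 40.5, 40.5, 52.2, 57.4, 66.4, 71.5, 89.7, 103.6, 118.1.
The total first reaches 41 DD on day 6.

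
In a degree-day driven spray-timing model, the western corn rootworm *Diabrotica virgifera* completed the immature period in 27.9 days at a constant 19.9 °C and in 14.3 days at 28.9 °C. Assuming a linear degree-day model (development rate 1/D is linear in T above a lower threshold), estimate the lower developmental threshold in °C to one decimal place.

Equal thermal constants: D₁(T₁ − T_b) = D₂(T₂ − T_b).
27.9·(19.9 − T_b) = 14.3·(28.9 − T_b)
T_b = (27.9·19.9 − 14.3·28.9) / (27.9 − 14.3) = 141.94 / 13.6 = 10.437 °C ≈ 10.4 °C.

10.4 °C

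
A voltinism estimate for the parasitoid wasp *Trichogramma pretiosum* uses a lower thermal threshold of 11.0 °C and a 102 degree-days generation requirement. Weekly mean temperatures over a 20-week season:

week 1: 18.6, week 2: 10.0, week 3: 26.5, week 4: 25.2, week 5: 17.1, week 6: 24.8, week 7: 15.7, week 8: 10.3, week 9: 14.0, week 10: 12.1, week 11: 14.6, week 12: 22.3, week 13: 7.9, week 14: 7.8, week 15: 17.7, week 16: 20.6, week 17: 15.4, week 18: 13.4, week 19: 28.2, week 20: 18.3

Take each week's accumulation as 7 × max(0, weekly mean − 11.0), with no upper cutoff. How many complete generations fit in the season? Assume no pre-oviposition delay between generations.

8 generations

Weekly DD (7 × max(0, T̄ − 11.0)): 53.2, 0.0, 108.5, 99.4, 42.7, 96.6, 32.9, 0.0, 21.0, 7.7, 25.2, 79.1, 0.0, 0.0, 46.9, 67.2, 30.8, 16.8, 120.4, 51.1.
Season total = 899.5 DD.
Complete generations = ⌊899.5 / 102⌋ = 8.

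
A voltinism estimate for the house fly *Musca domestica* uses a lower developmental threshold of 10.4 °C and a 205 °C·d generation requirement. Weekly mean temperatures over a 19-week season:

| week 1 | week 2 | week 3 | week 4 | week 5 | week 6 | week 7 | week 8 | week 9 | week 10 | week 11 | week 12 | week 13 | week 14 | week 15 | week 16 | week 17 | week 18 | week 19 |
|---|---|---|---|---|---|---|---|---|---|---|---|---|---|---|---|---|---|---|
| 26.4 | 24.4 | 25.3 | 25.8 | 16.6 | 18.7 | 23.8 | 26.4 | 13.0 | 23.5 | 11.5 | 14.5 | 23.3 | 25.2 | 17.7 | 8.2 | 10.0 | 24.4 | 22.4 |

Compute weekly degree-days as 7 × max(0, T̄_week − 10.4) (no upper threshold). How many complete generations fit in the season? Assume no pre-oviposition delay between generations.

Weekly DD (7 × max(0, T̄ − 10.4)): 112.0, 98.0, 104.3, 107.8, 43.4, 58.1, 93.8, 112.0, 18.2, 91.7, 7.7, 28.7, 90.3, 103.6, 51.1, 0.0, 0.0, 98.0, 84.0.
Season total = 1302.7 DD.
Complete generations = ⌊1302.7 / 205⌋ = 6.

6 generations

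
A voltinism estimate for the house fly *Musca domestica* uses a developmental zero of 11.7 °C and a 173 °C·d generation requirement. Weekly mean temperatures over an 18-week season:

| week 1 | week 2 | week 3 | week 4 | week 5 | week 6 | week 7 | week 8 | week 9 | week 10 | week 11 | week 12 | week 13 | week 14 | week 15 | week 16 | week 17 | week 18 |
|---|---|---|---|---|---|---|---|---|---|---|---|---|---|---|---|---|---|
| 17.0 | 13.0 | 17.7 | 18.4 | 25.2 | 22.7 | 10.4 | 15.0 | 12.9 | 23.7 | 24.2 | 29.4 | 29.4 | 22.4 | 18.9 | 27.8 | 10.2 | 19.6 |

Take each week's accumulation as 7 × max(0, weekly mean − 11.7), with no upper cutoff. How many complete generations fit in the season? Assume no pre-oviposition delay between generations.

6 generations

Weekly DD (7 × max(0, T̄ − 11.7)): 37.1, 9.1, 42.0, 46.9, 94.5, 77.0, 0.0, 23.1, 8.4, 84.0, 87.5, 123.9, 123.9, 74.9, 50.4, 112.7, 0.0, 55.3.
Season total = 1050.7 DD.
Complete generations = ⌊1050.7 / 173⌋ = 6.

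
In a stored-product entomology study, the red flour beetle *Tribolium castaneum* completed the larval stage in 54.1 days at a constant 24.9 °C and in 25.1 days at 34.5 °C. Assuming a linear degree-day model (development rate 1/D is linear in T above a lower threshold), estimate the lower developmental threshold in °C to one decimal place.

Under the model K = D·(T − T_b), so D₁·(T₁ − T_b) = D₂·(T₂ − T_b).
54.1·(24.9 − T_b) = 25.1·(34.5 − T_b)
T_b = (54.1·24.9 − 25.1·34.5) / (54.1 − 25.1) = 481.14 / 29.0 = 16.591 °C ≈ 16.6 °C.

16.6 °C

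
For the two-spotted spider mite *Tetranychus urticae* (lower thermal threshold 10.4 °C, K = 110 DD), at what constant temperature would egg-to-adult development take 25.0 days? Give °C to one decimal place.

14.8 °C

Required daily accumulation = 110 / 25.0 = 4.400 DD/day.
T = T_base + 4.400 = 10.4 + 4.400 = 14.800 ≈ 14.8 °C.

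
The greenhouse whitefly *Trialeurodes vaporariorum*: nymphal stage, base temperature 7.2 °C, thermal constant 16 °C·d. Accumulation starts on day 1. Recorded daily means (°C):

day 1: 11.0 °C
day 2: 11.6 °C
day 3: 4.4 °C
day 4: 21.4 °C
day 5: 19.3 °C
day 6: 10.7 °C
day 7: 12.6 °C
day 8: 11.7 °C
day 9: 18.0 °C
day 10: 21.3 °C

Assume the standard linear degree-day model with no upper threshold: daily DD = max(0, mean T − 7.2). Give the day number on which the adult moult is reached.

day 4

Daily DD above 7.2 °C: 3.8, 4.4, 0.0, 14.2, 12.1, 3.5, 5.4, 4.5, 10.8, 14.1.
Cumulative: 3.8, 8.2, 8.2, 22.4, 34.5, 38.0, 43.4, 47.9, 58.7, 72.8.
The total first reaches 16 DD on day 4.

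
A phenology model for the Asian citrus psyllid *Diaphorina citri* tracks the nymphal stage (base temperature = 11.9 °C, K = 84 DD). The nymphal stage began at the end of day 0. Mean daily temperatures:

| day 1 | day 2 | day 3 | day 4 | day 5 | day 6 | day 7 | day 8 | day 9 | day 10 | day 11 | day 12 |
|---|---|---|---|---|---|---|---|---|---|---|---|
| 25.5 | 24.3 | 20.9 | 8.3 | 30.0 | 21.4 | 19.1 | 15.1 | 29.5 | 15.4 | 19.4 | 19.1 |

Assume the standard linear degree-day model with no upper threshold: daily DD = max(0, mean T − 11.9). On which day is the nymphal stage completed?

day 9

Daily DD above 11.9 °C: 13.6, 12.4, 9.0, 0.0, 18.1, 9.5, 7.2, 3.2, 17.6, 3.5, 7.5, 7.2.
Cumulative: 13.6, 26.0, 35.0, 35.0, 53.1, 62.6, 69.8, 73.0, 90.6, 94.1, 101.6, 108.8.
The total first reaches 84 DD on day 9.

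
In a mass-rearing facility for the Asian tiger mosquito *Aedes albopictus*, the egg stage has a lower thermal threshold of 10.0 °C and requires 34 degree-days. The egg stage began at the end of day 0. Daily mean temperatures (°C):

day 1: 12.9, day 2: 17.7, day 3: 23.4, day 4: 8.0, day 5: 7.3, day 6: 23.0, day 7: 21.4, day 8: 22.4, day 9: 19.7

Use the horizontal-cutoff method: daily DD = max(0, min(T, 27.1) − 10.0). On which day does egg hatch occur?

day 6

Daily DD above 10.0 °C (capped at 17.1): 2.9, 7.7, 13.4, 0.0, 0.0, 13.0, 11.4, 12.4, 9.7.
Cumulative: 2.9, 10.6, 24.0, 24.0, 24.0, 37.0, 48.4, 60.8, 70.5.
The total first reaches 34 DD on day 6.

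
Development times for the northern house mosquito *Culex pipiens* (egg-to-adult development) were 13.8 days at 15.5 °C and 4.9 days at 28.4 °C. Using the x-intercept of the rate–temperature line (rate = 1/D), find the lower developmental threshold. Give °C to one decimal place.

8.4 °C

Linear rate model ⇒ the product D·(T − T_b) is constant across temperatures.
13.8·(15.5 − T_b) = 4.9·(28.4 − T_b)
T_b = (13.8·15.5 − 4.9·28.4) / (13.8 − 4.9) = 74.74 / 8.9 = 8.398 °C ≈ 8.4 °C.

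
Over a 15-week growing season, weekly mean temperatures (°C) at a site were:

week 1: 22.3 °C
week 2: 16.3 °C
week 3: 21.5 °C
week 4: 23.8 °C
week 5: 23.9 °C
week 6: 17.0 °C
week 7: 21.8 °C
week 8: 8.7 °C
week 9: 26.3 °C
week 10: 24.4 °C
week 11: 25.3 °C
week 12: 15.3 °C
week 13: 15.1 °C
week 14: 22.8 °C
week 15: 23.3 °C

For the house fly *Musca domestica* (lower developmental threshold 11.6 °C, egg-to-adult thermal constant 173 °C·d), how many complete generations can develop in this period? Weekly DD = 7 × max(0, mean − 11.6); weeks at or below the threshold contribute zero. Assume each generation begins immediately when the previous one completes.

5 generations

Weekly DD (7 × max(0, T̄ − 11.6)): 74.9, 32.9, 69.3, 85.4, 86.1, 37.8, 71.4, 0.0, 102.9, 89.6, 95.9, 25.9, 24.5, 78.4, 81.9.
Season total = 956.9 DD.
Complete generations = ⌊956.9 / 173⌋ = 5.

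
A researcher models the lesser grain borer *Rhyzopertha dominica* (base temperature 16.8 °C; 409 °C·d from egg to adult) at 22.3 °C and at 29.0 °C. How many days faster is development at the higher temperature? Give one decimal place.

40.8 days

At 22.3 °C: 409 / (22.3 − 16.8) = 409 / 5.5 = 74.364 d.
At 29.0 °C: 409 / (29.0 − 16.8) = 409 / 12.2 = 33.525 d.
Difference = |74.364 − 33.525| = 40.839 ≈ 40.8 days.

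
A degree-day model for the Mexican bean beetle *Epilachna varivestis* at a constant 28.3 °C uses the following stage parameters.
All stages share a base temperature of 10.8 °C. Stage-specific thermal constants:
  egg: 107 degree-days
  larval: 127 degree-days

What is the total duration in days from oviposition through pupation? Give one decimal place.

Daily accumulation at 28.3 °C = 28.3 − 10.8 = 17.5 DD/day.
Total K = 107 + 127 = 234 DD.
Total duration = 234 / 17.5 = 13.371 ≈ 13.4 days.

13.4 days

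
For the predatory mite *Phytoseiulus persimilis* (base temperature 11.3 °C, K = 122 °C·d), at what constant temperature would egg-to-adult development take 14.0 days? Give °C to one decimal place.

20.0 °C

Required daily accumulation = 122 / 14.0 = 8.714 DD/day.
T = T_base + 8.714 = 11.3 + 8.714 = 20.014 ≈ 20.0 °C.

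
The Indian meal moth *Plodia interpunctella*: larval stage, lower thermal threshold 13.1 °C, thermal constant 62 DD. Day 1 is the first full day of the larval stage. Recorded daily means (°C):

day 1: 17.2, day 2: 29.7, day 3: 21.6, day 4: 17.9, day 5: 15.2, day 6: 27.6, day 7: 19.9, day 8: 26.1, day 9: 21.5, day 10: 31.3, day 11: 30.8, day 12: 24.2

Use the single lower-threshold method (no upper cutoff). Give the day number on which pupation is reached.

Daily DD above 13.1 °C: 4.1, 16.6, 8.5, 4.8, 2.1, 14.5, 6.8, 13.0, 8.4, 18.2, 17.7, 11.1.
Cumulative: 4.1, 20.7, 29.2, 34.0, 36.1, 50.6, 57.4, 70.4, 78.8, 97.0, 114.7, 125.8.
The total first reaches 62 DD on day 8.

day 8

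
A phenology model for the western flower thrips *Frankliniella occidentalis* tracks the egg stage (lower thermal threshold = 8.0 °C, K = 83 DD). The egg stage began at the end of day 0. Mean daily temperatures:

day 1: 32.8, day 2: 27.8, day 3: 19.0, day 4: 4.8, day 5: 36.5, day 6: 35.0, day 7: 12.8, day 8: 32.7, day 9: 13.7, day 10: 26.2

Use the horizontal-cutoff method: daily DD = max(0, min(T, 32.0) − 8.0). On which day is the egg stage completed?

day 6

Daily DD above 8.0 °C (capped at 24.0): 24.0, 19.8, 11.0, 0.0, 24.0, 24.0, 4.8, 24.0, 5.7, 18.2.
Cumulative: 24.0, 43.8, 54.8, 54.8, 78.8, 102.8, 107.6, 131.6, 137.3, 155.5.
The total first reaches 83 DD on day 6.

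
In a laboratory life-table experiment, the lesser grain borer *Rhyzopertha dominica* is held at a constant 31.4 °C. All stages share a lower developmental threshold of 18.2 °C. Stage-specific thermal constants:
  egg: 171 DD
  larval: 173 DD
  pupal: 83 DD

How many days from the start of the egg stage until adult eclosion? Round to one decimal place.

Daily accumulation at 31.4 °C = 31.4 − 18.2 = 13.2 DD/day.
Total K = 171 + 173 + 83 = 427 DD.
Total duration = 427 / 13.2 = 32.348 ≈ 32.3 days.

32.3 days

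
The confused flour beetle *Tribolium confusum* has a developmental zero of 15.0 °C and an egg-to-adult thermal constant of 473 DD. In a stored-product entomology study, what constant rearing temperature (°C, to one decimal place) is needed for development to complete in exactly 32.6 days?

29.5 °C

Required daily accumulation = 473 / 32.6 = 14.509 DD/day.
T = T_base + 14.509 = 15.0 + 14.509 = 29.509 ≈ 29.5 °C.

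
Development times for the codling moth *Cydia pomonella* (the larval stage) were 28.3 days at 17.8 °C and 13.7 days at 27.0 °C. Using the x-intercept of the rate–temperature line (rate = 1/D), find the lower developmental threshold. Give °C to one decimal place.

Linear rate model ⇒ the product D·(T − T_b) is constant across temperatures.
28.3·(17.8 − T_b) = 13.7·(27.0 − T_b)
T_b = (28.3·17.8 − 13.7·27.0) / (28.3 − 13.7) = 133.84 / 14.6 = 9.167 °C ≈ 9.2 °C.

9.2 °C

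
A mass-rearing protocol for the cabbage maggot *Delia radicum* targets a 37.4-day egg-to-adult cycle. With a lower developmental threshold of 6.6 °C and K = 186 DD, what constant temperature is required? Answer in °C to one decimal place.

Required daily accumulation = 186 / 37.4 = 4.973 DD/day.
T = T_base + 4.973 = 6.6 + 4.973 = 11.573 ≈ 11.6 °C.

11.6 °C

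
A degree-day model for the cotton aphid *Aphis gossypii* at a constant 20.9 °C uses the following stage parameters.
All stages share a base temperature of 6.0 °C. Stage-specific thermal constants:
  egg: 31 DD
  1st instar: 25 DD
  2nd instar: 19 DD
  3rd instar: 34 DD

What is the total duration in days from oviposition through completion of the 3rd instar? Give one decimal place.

Daily accumulation at 20.9 °C = 20.9 − 6.0 = 14.9 DD/day.
Total K = 31 + 25 + 19 + 34 = 109 DD.
Total duration = 109 / 14.9 = 7.315 ≈ 7.3 days.

7.3 days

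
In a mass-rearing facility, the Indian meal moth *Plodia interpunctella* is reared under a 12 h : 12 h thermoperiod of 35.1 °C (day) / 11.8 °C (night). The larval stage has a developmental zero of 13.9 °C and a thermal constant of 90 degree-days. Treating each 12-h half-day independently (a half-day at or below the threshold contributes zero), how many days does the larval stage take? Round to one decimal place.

8.5 days

Day half: max(0, 35.1 − 13.9) × 0.5 = 21.2 × 0.5 = 10.60 DD.
Night half: max(0, 11.8 − 13.9) × 0.5 = 0.0 × 0.5 = 0.00 DD.
Per 24 h: 10.60 DD/day.
Duration = 90 / 10.60 = 8.491 ≈ 8.5 days.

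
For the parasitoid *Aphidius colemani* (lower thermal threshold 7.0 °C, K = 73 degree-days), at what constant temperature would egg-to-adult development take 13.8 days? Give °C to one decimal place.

Required daily accumulation = 73 / 13.8 = 5.290 DD/day.
T = T_base + 5.290 = 7.0 + 5.290 = 12.290 ≈ 12.3 °C.

12.3 °C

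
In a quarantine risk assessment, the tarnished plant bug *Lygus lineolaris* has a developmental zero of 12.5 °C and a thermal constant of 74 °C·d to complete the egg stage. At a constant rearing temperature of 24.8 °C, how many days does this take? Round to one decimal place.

Daily accumulation = 24.8 − 12.5 = 12.3 DD/day.
Duration = 74 / 12.3 = 6.016 ≈ 6.0 days.

6.0 days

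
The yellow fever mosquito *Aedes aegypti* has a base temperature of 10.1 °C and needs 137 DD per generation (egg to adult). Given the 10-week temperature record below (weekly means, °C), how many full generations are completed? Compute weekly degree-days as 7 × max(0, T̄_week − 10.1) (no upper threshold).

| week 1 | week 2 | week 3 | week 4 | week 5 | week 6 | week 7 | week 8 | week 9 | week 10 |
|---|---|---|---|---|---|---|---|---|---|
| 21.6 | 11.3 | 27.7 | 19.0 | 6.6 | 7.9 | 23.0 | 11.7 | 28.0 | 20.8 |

4 generations

Weekly DD (7 × max(0, T̄ − 10.1)): 80.5, 8.4, 123.2, 62.3, 0.0, 0.0, 90.3, 11.2, 125.3, 74.9.
Season total = 576.1 DD.
Complete generations = ⌊576.1 / 137⌋ = 4.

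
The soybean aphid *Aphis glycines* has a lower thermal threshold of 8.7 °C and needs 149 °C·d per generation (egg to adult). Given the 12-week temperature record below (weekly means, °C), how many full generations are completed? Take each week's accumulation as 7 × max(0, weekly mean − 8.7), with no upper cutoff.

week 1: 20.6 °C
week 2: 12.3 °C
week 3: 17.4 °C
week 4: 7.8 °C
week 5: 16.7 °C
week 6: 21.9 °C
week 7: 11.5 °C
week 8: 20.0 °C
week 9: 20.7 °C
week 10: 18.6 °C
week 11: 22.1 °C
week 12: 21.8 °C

Weekly DD (7 × max(0, T̄ − 8.7)): 83.3, 25.2, 60.9, 0.0, 56.0, 92.4, 19.6, 79.1, 84.0, 69.3, 93.8, 91.7.
Season total = 755.3 DD.
Complete generations = ⌊755.3 / 149⌋ = 5.

5 generations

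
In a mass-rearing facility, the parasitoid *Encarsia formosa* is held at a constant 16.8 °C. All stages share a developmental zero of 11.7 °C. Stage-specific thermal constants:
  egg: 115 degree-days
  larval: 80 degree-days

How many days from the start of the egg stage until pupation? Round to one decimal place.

Daily accumulation at 16.8 °C = 16.8 − 11.7 = 5.1 DD/day.
Total K = 115 + 80 = 195 DD.
Total duration = 195 / 5.1 = 38.235 ≈ 38.2 days.

38.2 days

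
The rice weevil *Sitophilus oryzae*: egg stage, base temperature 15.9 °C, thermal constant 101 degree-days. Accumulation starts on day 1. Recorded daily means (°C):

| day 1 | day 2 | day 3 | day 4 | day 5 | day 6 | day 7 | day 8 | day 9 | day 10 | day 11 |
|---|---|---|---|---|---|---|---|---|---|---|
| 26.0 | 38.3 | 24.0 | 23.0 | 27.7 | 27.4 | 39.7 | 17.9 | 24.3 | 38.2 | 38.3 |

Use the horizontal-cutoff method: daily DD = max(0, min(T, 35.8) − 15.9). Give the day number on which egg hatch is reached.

day 10

Daily DD above 15.9 °C (capped at 19.9): 10.1, 19.9, 8.1, 7.1, 11.8, 11.5, 19.9, 2.0, 8.4, 19.9, 19.9.
Cumulative: 10.1, 30.0, 38.1, 45.2, 57.0, 68.5, 88.4, 90.4, 98.8, 118.7, 138.6.
The total first reaches 101 DD on day 10.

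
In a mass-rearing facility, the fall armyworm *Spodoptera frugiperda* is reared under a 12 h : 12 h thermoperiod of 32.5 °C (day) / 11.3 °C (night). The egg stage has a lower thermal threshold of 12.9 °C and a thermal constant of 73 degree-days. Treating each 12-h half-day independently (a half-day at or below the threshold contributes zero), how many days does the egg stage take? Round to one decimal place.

Day half: max(0, 32.5 − 12.9) × 0.5 = 19.6 × 0.5 = 9.80 DD.
Night half: max(0, 11.3 − 12.9) × 0.5 = 0.0 × 0.5 = 0.00 DD.
Per 24 h: 9.80 DD/day.
Duration = 73 / 9.80 = 7.449 ≈ 7.4 days.

7.4 days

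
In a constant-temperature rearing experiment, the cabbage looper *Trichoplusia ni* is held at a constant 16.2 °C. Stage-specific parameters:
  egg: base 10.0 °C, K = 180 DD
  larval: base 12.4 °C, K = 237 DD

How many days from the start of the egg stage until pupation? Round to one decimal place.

egg: 180 / (16.2 − 10.0) = 180 / 6.2 = 29.032 d.
larval: 237 / (16.2 − 12.4) = 237 / 3.8 = 62.368 d.
Sum = 91.401 ≈ 91.4 days.

91.4 days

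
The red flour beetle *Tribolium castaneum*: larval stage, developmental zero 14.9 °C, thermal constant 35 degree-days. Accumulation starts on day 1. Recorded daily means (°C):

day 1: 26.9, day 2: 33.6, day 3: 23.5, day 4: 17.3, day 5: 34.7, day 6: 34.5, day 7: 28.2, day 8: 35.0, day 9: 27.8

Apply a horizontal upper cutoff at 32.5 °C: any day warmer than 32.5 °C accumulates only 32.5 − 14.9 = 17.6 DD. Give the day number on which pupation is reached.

Daily DD above 14.9 °C (capped at 17.6): 12.0, 17.6, 8.6, 2.4, 17.6, 17.6, 13.3, 17.6, 12.9.
Cumulative: 12.0, 29.6, 38.2, 40.6, 58.2, 75.8, 89.1, 106.7, 119.6.
The total first reaches 35 DD on day 3.

day 3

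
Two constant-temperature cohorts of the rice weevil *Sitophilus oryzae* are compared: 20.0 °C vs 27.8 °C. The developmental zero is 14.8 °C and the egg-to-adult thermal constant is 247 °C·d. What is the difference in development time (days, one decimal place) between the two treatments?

28.5 days

At 20.0 °C: 247 / (20.0 − 14.8) = 247 / 5.2 = 47.500 d.
At 27.8 °C: 247 / (27.8 − 14.8) = 247 / 13.0 = 19.000 d.
Difference = |47.500 − 19.000| = 28.500 ≈ 28.5 days.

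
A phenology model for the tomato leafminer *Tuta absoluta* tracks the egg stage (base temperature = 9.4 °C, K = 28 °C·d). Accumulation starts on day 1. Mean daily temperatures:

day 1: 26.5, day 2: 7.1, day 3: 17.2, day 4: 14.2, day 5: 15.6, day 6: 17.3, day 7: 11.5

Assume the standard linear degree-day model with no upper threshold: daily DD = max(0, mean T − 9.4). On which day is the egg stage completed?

day 4

Daily DD above 9.4 °C: 17.1, 0.0, 7.8, 4.8, 6.2, 7.9, 2.1.
Cumulative: 17.1, 17.1, 24.9, 29.7, 35.9, 43.8, 45.9.
The total first reaches 28 DD on day 4.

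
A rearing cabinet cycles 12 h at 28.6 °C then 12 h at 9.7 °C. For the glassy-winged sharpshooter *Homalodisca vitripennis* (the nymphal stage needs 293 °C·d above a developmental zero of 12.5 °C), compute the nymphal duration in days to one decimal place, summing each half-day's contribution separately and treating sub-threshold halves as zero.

36.4 days

Day half: max(0, 28.6 − 12.5) × 0.5 = 16.1 × 0.5 = 8.05 DD.
Night half: max(0, 9.7 − 12.5) × 0.5 = 0.0 × 0.5 = 0.00 DD.
Per 24 h: 8.05 DD/day.
Duration = 293 / 8.05 = 36.398 ≈ 36.4 days.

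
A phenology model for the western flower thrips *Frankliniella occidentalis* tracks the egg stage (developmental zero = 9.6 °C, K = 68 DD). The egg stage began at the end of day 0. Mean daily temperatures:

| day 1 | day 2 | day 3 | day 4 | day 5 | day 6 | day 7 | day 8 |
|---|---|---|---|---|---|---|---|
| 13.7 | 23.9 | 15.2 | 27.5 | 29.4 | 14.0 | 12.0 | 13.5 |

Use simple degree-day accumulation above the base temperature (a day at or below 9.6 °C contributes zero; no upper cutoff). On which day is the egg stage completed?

Daily DD above 9.6 °C: 4.1, 14.3, 5.6, 17.9, 19.8, 4.4, 2.4, 3.9.
Cumulative: 4.1, 18.4, 24.0, 41.9, 61.7, 66.1, 68.5, 72.4.
The total first reaches 68 DD on day 7.

day 7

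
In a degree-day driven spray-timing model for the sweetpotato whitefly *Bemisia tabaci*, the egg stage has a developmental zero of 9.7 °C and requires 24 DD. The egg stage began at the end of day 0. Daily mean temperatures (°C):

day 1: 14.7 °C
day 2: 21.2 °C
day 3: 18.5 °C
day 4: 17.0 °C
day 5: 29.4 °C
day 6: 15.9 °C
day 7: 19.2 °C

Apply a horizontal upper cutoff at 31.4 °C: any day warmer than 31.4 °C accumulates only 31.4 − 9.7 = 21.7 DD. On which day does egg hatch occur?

day 3

Daily DD above 9.7 °C (capped at 21.7): 5.0, 11.5, 8.8, 7.3, 19.7, 6.2, 9.5.
Cumulative: 5.0, 16.5, 25.3, 32.6, 52.3, 58.5, 68.0.
The total first reaches 24 DD on day 3.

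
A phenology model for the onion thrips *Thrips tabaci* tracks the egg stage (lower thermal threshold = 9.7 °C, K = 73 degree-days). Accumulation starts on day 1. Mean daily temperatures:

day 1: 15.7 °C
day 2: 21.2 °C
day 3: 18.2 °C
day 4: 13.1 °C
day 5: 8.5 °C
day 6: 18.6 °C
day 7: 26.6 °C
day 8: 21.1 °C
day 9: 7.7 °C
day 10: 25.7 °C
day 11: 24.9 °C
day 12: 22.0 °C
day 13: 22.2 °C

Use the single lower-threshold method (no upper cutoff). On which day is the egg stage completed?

Daily DD above 9.7 °C: 6.0, 11.5, 8.5, 3.4, 0.0, 8.9, 16.9, 11.4, 0.0, 16.0, 15.2, 12.3, 12.5.
Cumulative: 6.0, 17.5, 26.0, 29.4, 29.4, 38.3, 55.2, 66.6, 66.6, 82.6, 97.8, 110.1, 122.6.
The total first reaches 73 DD on day 10.

day 10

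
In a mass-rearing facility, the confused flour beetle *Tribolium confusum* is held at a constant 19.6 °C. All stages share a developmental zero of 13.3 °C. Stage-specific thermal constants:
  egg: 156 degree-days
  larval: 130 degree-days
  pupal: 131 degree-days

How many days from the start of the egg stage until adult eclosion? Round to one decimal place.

Daily accumulation at 19.6 °C = 19.6 − 13.3 = 6.3 DD/day.
Total K = 156 + 130 + 131 = 417 DD.
Total duration = 417 / 6.3 = 66.190 ≈ 66.2 days.

66.2 days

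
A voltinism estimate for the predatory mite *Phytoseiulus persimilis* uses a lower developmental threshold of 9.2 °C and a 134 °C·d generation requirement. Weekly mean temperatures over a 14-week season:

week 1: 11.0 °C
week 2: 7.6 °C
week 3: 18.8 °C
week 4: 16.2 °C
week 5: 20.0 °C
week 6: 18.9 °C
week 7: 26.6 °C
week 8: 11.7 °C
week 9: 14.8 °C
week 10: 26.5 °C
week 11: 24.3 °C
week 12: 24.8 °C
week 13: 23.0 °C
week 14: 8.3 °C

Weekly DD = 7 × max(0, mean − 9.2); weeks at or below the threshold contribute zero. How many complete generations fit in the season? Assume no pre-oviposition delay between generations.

Weekly DD (7 × max(0, T̄ − 9.2)): 12.6, 0.0, 67.2, 49.0, 75.6, 67.9, 121.8, 17.5, 39.2, 121.1, 105.7, 109.2, 96.6, 0.0.
Season total = 883.4 DD.
Complete generations = ⌊883.4 / 134⌋ = 6.

6 generations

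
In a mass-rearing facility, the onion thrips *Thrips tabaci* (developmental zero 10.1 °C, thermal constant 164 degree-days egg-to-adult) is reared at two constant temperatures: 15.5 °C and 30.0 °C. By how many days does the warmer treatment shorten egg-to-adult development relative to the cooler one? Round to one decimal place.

22.1 days

At 15.5 °C: 164 / (15.5 − 10.1) = 164 / 5.4 = 30.370 d.
At 30.0 °C: 164 / (30.0 − 10.1) = 164 / 19.9 = 8.241 d.
Difference = |30.370 − 8.241| = 22.129 ≈ 22.1 days.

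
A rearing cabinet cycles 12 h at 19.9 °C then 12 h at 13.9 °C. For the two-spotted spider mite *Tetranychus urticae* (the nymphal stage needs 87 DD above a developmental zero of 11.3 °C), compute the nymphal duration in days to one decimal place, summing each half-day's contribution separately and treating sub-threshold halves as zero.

15.5 days

Day half: max(0, 19.9 − 11.3) × 0.5 = 8.6 × 0.5 = 4.30 DD.
Night half: max(0, 13.9 − 11.3) × 0.5 = 2.6 × 0.5 = 1.30 DD.
Per 24 h: 5.60 DD/day.
Duration = 87 / 5.60 = 15.536 ≈ 15.5 days.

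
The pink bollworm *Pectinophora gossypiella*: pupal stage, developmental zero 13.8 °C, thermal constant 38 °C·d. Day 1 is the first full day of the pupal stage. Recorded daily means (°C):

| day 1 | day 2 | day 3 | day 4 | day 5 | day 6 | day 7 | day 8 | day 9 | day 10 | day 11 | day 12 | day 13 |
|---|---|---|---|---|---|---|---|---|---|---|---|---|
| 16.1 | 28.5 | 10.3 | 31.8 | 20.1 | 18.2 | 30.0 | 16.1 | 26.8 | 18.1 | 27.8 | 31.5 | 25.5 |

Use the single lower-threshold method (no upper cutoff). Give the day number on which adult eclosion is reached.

day 5

Daily DD above 13.8 °C: 2.3, 14.7, 0.0, 18.0, 6.3, 4.4, 16.2, 2.3, 13.0, 4.3, 14.0, 17.7, 11.7.
Cumulative: 2.3, 17.0, 17.0, 35.0, 41.3, 45.7, 61.9, 64.2, 77.2, 81.5, 95.5, 113.2, 124.9.
The total first reaches 38 DD on day 5.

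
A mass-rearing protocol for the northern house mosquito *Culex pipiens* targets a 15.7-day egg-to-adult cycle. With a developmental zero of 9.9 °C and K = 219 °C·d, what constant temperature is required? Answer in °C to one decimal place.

Required daily accumulation = 219 / 15.7 = 13.949 DD/day.
T = T_base + 13.949 = 9.9 + 13.949 = 23.849 ≈ 23.8 °C.

23.8 °C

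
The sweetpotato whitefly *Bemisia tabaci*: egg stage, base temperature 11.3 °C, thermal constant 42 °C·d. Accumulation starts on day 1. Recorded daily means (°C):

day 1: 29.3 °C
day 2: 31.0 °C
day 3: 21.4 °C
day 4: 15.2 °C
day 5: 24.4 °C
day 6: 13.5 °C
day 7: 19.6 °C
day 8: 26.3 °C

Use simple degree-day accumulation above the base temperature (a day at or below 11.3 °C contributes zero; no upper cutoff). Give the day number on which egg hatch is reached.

day 3

Daily DD above 11.3 °C: 18.0, 19.7, 10.1, 3.9, 13.1, 2.2, 8.3, 15.0.
Cumulative: 18.0, 37.7, 47.8, 51.7, 64.8, 67.0, 75.3, 90.3.
The total first reaches 42 DD on day 3.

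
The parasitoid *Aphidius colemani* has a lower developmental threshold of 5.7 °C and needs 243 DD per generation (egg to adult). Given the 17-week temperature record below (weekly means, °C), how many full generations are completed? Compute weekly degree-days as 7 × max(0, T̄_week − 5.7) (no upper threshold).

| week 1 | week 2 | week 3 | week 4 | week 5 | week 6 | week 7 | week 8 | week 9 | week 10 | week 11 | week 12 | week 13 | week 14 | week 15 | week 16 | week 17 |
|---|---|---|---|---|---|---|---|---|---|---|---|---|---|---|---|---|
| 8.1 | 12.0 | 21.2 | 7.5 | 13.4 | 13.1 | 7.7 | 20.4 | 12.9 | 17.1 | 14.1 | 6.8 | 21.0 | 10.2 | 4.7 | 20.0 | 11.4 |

Weekly DD (7 × max(0, T̄ − 5.7)): 16.8, 44.1, 108.5, 12.6, 53.9, 51.8, 14.0, 102.9, 50.4, 79.8, 58.8, 7.7, 107.1, 31.5, 0.0, 100.1, 39.9.
Season total = 879.9 DD.
Complete generations = ⌊879.9 / 243⌋ = 3.

3 generations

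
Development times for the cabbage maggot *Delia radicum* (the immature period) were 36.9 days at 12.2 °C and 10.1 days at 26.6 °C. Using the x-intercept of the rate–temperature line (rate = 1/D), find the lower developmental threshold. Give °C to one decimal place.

Under the model K = D·(T − T_b), so D₁·(T₁ − T_b) = D₂·(T₂ − T_b).
36.9·(12.2 − T_b) = 10.1·(26.6 − T_b)
T_b = (36.9·12.2 − 10.1·26.6) / (36.9 − 10.1) = 181.52 / 26.8 = 6.773 °C ≈ 6.8 °C.

6.8 °C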